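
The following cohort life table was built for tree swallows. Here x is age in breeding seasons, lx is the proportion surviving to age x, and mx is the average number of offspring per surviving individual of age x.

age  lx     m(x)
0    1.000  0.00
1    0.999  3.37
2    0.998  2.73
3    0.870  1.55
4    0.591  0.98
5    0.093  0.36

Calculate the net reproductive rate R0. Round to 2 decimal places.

8.05

lx·mx by age: 0, 3.36663, 2.72454, 1.3485, 0.57918, 0.03348
R0 = Σ lx·mx = 8.05233 → 8.05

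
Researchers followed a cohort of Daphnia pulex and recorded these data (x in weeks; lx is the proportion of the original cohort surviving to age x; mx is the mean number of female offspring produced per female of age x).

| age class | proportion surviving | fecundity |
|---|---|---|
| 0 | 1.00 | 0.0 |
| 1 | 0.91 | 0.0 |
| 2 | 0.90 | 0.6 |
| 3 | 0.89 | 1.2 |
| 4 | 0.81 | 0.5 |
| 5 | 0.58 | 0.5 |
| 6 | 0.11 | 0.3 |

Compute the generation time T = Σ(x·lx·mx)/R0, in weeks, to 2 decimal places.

lx·mx: 0, 0, 0.54, 1.068, 0.405, 0.29, 0.033 → R0 = 2.336
x·lx·mx: 0, 0, 1.08, 3.204, 1.62, 1.45, 0.198 → Σ = 7.552
T = 7.552 / 2.336 = 3.232877… → 3.23

3.23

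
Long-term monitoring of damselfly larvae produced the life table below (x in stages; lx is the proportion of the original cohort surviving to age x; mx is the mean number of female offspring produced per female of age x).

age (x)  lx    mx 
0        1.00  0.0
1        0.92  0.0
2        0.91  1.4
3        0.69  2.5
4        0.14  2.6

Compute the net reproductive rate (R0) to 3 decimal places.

lx·mx by age: 0, 0, 1.274, 1.725, 0.364
R0 = Σ lx·mx = 3.363 → 3.363

3.363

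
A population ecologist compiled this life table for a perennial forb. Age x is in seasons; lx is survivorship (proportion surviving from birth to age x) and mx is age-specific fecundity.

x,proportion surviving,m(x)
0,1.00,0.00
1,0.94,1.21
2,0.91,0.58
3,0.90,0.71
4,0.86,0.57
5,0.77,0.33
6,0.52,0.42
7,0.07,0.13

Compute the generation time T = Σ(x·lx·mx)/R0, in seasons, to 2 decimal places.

lx·mx: 0, 1.1374, 0.5278, 0.639, 0.4902, 0.2541, 0.2184, 0.0091 → R0 = 3.276
x·lx·mx: 0, 1.1374, 1.0556, 1.917, 1.9608, 1.2705, 1.3104, 0.0637 → Σ = 8.7154
T = 8.7154 / 3.276 = 2.660379… → 2.66

2.66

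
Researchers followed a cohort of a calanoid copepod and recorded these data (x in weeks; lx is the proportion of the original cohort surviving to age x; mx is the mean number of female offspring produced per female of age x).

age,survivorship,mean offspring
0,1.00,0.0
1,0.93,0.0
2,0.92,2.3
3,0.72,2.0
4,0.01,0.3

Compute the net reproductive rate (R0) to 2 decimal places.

3.56

lx·mx by age: 0, 0, 2.116, 1.44, 0.003
R0 = Σ lx·mx = 3.559 → 3.56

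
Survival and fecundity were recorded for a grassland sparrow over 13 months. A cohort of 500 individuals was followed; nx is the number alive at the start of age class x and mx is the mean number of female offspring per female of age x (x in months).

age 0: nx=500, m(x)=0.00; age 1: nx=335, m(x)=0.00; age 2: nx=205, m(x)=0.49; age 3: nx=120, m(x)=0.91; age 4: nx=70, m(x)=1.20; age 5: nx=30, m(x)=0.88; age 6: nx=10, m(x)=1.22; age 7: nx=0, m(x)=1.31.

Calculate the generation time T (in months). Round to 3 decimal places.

lx = nx/n0 = nx/500: 1, 0.67, 0.41, 0.24, 0.14, 0.06, 0.02, 0
lx·mx: 0, 0, 0.2009, 0.2184, 0.168, 0.0528, 0.0244, 0 → R0 = 0.6645
x·lx·mx: 0, 0, 0.4018, 0.6552, 0.672, 0.264, 0.1464, 0 → Σ = 2.1394
T = 2.1394 / 0.6645 = 3.219564… → 3.220

3.220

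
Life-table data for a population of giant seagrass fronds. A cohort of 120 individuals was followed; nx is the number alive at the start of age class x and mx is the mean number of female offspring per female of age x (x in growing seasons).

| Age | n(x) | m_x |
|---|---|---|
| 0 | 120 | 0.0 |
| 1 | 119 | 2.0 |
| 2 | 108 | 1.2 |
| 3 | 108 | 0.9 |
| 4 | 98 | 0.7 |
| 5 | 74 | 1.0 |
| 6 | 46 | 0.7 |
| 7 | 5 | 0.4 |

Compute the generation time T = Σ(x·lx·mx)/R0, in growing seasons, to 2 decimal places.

2.56

lx = nx/n0 = nx/120: 1, 0.99167…, 0.9, 0.9, 0.81667…, 0.61667…, 0.38333…, 0.04167…
lx·mx: 0, 1.983333…, 1.08, 0.81, 0.571667…, 0.616667…, 0.268333…, 0.016667… → R0 = 5.346667…
x·lx·mx: 0, 1.983333…, 2.16, 2.43, 2.286667…, 3.083333…, 1.61…, 0.116667… → Σ = 13.67…
T = 13.67… / 5.346667… = 2.556733… → 2.56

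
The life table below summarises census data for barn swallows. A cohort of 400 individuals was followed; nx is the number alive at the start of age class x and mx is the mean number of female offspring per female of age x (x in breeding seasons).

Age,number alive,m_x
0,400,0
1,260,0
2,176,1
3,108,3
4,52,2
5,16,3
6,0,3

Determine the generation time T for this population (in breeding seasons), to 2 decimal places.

lx = nx/n0 = nx/400: 1, 0.65, 0.44, 0.27, 0.13, 0.04, 0
lx·mx: 0, 0, 0.44, 0.81, 0.26, 0.12, 0 → R0 = 1.63
x·lx·mx: 0, 0, 0.88, 2.43, 1.04, 0.6, 0 → Σ = 4.95
T = 4.95 / 1.63 = 3.03681… → 3.04

3.04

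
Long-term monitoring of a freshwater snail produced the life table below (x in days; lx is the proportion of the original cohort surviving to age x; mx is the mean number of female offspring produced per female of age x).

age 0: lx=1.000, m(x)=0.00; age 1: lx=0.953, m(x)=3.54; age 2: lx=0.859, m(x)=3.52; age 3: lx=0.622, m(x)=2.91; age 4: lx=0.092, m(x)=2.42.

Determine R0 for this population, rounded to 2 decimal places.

8.43

lx·mx by age: 0, 3.37362, 3.02368, 1.81002, 0.22264
R0 = Σ lx·mx = 8.42996 → 8.43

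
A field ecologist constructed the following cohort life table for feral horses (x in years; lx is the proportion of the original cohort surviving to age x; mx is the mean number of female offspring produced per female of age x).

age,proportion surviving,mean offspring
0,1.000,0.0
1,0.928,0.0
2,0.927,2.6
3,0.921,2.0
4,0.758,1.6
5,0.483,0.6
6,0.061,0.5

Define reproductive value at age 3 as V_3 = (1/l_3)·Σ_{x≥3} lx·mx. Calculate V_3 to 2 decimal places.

lx·mx for x ≥ 3: 1.842, 1.2128, 0.2898, 0.0305 → sum = 3.3751
V_3 = 3.3751 / l_3 = 3.3751 / 0.921 = 3.664604… → 3.66

3.66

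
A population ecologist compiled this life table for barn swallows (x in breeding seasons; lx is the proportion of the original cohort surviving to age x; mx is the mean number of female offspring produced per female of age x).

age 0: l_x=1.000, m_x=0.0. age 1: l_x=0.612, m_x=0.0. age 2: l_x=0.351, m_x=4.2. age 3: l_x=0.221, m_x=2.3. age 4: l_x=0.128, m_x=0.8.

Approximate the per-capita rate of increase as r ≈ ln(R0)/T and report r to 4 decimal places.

0.3137

R0 = Σ lx·mx = 0 + 0 + 1.4742 + 0.5083 + 0.1024 = 2.0849
Σ x·lx·mx = 4.8829; T = 4.8829/2.0849 = 2.34203…
r ≈ ln(R0)/T = ln(2.0849)/2.34203… = 0.313711… → 0.3137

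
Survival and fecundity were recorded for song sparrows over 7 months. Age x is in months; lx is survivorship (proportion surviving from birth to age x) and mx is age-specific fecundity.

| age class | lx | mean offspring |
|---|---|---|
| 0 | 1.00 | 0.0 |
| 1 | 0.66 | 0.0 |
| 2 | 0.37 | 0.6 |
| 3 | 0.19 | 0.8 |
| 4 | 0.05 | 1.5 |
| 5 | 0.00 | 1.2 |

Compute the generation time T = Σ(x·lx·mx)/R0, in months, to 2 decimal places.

2.67

lx·mx: 0, 0, 0.222, 0.152, 0.075, 0 → R0 = 0.449
x·lx·mx: 0, 0, 0.444, 0.456, 0.3, 0 → Σ = 1.2
T = 1.2 / 0.449 = 2.672606… → 2.67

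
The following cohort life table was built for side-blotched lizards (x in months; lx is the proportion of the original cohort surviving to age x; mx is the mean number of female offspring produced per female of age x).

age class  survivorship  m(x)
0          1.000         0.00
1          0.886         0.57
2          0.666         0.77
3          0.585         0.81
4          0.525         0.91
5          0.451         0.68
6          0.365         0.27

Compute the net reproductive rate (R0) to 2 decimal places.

2.37

lx·mx by age: 0, 0.50502, 0.51282, 0.47385, 0.47775, 0.30668, 0.09855
R0 = Σ lx·mx = 2.37467 → 2.37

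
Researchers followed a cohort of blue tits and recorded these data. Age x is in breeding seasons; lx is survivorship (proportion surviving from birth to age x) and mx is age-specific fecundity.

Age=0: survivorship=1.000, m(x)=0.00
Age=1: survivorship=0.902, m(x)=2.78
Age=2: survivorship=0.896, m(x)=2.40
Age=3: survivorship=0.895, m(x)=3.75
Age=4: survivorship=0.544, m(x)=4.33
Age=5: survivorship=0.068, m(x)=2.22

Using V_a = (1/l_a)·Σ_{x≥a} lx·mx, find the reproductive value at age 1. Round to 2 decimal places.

11.66

lx·mx for x ≥ 1: 2.50756, 2.1504, 3.35625, 2.35552, 0.15096 → sum = 10.52069
V_1 = 10.52069 / l_1 = 10.52069 / 0.902 = 11.663736… → 11.66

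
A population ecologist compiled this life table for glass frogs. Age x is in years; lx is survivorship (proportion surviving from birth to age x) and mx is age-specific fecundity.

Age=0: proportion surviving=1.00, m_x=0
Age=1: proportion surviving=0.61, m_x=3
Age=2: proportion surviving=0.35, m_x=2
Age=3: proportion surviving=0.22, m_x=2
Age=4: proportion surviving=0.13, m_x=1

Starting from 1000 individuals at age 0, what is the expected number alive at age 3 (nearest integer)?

220

Expected survivors = N0 · l_3 = 1000 × 0.22 = 220 → 220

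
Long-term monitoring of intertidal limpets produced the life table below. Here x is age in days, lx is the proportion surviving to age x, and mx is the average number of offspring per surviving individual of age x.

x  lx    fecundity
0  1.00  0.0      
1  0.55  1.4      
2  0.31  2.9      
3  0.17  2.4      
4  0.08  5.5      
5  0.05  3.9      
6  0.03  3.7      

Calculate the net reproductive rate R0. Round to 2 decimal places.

lx·mx by age: 0, 0.77, 0.899, 0.408, 0.44, 0.195, 0.111
R0 = Σ lx·mx = 2.823 → 2.82

2.82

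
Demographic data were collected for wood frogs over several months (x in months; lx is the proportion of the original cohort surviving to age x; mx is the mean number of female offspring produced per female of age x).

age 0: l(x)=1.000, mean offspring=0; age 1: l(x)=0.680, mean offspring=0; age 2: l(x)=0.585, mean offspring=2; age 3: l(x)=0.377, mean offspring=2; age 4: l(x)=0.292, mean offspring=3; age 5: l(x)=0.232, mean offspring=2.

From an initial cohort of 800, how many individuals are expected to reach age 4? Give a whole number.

234

Expected survivors = N0 · l_4 = 800 × 0.292 = 233.6 → 234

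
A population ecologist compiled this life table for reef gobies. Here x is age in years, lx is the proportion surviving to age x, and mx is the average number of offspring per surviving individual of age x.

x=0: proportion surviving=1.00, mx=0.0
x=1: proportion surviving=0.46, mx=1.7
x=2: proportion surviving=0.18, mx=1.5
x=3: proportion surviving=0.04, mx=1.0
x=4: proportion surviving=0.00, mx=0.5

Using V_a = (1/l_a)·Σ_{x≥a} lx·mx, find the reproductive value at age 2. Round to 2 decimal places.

1.72

lx·mx for x ≥ 2: 0.27, 0.04, 0 → sum = 0.31
V_2 = 0.31 / l_2 = 0.31 / 0.18 = 1.722222… → 1.72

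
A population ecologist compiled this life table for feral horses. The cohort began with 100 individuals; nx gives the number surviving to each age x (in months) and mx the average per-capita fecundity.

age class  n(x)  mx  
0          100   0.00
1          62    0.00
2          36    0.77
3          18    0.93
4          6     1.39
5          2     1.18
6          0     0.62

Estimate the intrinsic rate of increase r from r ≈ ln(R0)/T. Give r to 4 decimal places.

-0.2176

lx = nx/n0 = nx/100: 1, 0.62, 0.36, 0.18, 0.06, 0.02, 0
R0 = Σ lx·mx = 0 + 0 + 0.2772 + 0.1674 + 0.0834 + 0.0236 + 0 = 0.5516
Σ x·lx·mx = 1.5082; T = 1.5082/0.5516 = 2.73423…
r ≈ ln(R0)/T = ln(0.5516)/2.73423… = -0.217587… → -0.2176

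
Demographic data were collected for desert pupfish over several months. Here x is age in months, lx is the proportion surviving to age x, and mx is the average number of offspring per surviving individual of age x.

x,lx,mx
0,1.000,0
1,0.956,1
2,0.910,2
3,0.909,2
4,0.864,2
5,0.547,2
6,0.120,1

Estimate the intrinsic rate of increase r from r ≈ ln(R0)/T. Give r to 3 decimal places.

R0 = Σ lx·mx = 0 + 0.956 + 1.82 + 1.818 + 1.728 + 1.094 + 0.12 = 7.536
Σ x·lx·mx = 23.152; T = 23.152/7.536 = 3.07219…
r ≈ ln(R0)/T = ln(7.536)/3.07219… = 0.65741… → 0.657

0.657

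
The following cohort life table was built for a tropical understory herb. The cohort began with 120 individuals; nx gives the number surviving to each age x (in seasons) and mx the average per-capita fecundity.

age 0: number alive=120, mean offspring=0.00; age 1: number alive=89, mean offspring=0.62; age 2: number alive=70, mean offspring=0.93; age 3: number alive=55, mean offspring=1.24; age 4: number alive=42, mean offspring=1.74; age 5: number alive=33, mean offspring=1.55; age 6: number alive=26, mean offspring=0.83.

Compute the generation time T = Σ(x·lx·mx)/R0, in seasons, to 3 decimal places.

lx = nx/n0 = nx/120: 1, 0.74167…, 0.58333…, 0.45833…, 0.35, 0.275, 0.21667…
lx·mx: 0, 0.459833…, 0.5425…, 0.568333…, 0.609, 0.42625, 0.179833… → R0 = 2.78575…
x·lx·mx: 0, 0.459833…, 1.085…, 1.705…, 2.436, 2.13125, 1.079… → Σ = 8.896083…
T = 8.896083… / 2.78575… = 3.193425… → 3.193

3.193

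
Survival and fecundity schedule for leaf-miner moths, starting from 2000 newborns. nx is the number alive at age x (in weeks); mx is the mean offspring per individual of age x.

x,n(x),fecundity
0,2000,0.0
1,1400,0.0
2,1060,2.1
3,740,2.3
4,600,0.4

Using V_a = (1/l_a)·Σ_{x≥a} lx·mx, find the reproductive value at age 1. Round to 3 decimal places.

2.977

lx = nx/n0 = nx/2000: 1, 0.7, 0.53, 0.37, 0.3
lx·mx for x ≥ 1: 0, 1.113, 0.851, 0.12 → sum = 2.084
V_1 = 2.084 / l_1 = 2.084 / 0.7 = 2.977143… → 2.977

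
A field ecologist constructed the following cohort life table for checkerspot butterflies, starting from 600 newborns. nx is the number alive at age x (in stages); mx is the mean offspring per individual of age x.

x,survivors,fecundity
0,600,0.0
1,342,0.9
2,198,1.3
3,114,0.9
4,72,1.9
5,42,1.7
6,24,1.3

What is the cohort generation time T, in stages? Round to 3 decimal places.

lx = nx/n0 = nx/600: 1, 0.57, 0.33, 0.19, 0.12, 0.07, 0.04
lx·mx: 0, 0.513, 0.429, 0.171, 0.228, 0.119, 0.052 → R0 = 1.512
x·lx·mx: 0, 0.513, 0.858, 0.513, 0.912, 0.595, 0.312 → Σ = 3.703
T = 3.703 / 1.512 = 2.449074… → 2.449

2.449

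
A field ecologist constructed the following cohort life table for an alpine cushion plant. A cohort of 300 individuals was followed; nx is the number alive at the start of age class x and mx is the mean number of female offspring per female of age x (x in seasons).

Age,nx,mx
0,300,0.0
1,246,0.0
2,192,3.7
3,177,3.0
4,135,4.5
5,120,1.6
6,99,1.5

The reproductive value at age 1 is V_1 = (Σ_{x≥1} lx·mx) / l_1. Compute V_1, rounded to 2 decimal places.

8.90

lx = nx/n0 = nx/300: 1, 0.82, 0.64, 0.59, 0.45, 0.4, 0.33
lx·mx for x ≥ 1: 0, 2.368, 1.77, 2.025, 0.64, 0.495 → sum = 7.298
V_1 = 7.298 / l_1 = 7.298 / 0.82 = 8.9 → 8.90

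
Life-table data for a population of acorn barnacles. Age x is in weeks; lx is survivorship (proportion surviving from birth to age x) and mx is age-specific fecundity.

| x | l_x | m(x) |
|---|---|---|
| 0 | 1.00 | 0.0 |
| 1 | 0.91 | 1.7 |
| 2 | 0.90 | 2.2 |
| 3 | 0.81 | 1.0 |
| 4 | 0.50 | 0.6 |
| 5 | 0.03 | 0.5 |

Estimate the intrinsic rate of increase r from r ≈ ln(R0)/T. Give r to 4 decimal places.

0.7763

R0 = Σ lx·mx = 0 + 1.547 + 1.98 + 0.81 + 0.3 + 0.015 = 4.652
Σ x·lx·mx = 9.212; T = 9.212/4.652 = 1.98022…
r ≈ ln(R0)/T = ln(4.652)/1.98022… = 0.776325… → 0.7763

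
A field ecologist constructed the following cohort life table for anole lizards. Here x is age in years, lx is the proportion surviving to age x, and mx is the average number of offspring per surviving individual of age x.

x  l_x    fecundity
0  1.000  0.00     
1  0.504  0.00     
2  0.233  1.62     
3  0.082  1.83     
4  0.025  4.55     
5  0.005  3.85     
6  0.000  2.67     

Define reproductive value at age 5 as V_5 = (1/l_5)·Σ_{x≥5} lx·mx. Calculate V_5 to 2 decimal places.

lx·mx for x ≥ 5: 0.01925, 0 → sum = 0.01925
V_5 = 0.01925 / l_5 = 0.01925 / 0.005 = 3.85 → 3.85

3.85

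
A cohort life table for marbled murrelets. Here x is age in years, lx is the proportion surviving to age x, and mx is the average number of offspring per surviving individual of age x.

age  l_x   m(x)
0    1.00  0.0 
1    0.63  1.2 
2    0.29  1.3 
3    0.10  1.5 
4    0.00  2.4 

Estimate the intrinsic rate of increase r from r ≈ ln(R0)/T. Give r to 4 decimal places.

0.1631

R0 = Σ lx·mx = 0 + 0.756 + 0.377 + 0.15 + 0 = 1.283
Σ x·lx·mx = 1.96; T = 1.96/1.283 = 1.52767…
r ≈ ln(R0)/T = ln(1.283)/1.52767… = 0.163125… → 0.1631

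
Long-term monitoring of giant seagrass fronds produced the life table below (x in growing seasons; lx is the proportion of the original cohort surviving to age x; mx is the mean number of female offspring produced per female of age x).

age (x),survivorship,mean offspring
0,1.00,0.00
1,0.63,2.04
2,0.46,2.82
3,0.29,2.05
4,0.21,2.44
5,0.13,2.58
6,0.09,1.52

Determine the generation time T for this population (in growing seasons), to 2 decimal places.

2.45

lx·mx: 0, 1.2852, 1.2972, 0.5945, 0.5124, 0.3354, 0.1368 → R0 = 4.1615
x·lx·mx: 0, 1.2852, 2.5944, 1.7835, 2.0496, 1.677, 0.8208 → Σ = 10.2105
T = 10.2105 / 4.1615 = 2.453562… → 2.45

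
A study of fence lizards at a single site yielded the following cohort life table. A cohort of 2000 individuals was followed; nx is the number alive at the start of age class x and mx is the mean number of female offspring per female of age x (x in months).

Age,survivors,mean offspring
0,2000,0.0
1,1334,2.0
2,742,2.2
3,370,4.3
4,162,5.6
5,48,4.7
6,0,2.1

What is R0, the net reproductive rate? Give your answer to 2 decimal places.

lx = nx/n0 = nx/2000: 1, 0.667, 0.371, 0.185, 0.081, 0.024, 0
lx·mx by age: 0, 1.334, 0.8162, 0.7955, 0.4536, 0.1128, 0
R0 = Σ lx·mx = 3.5121 → 3.51

3.51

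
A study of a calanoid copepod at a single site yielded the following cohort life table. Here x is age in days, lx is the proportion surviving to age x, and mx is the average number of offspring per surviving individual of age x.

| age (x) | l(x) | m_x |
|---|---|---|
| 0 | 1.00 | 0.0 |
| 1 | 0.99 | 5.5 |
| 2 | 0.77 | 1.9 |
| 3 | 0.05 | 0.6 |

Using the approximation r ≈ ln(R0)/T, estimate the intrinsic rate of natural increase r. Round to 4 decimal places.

R0 = Σ lx·mx = 0 + 5.445 + 1.463 + 0.03 = 6.938
Σ x·lx·mx = 8.461; T = 8.461/6.938 = 1.21952…
r ≈ ln(R0)/T = ln(6.938)/1.21952… = 1.588347… → 1.5883

1.5883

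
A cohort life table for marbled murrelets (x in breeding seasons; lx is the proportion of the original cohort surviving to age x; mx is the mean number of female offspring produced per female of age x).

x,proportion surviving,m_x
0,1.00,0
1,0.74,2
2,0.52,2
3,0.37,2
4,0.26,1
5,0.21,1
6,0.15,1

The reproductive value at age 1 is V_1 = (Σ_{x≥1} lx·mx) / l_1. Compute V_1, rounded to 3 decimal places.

5.243

lx·mx for x ≥ 1: 1.48, 1.04, 0.74, 0.26, 0.21, 0.15 → sum = 3.88
V_1 = 3.88 / l_1 = 3.88 / 0.74 = 5.243243… → 5.243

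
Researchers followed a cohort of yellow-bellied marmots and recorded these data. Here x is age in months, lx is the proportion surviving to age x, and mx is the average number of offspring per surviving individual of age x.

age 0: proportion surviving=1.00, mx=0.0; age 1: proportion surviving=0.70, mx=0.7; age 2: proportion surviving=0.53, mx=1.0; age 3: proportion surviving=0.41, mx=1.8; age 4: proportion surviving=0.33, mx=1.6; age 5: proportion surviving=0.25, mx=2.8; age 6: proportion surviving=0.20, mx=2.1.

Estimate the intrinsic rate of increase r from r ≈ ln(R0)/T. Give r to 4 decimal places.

0.3509

R0 = Σ lx·mx = 0 + 0.49 + 0.53 + 0.738 + 0.528 + 0.7 + 0.42 = 3.406
Σ x·lx·mx = 11.896; T = 11.896/3.406 = 3.49266…
r ≈ ln(R0)/T = ln(3.406)/3.49266… = 0.35089… → 0.3509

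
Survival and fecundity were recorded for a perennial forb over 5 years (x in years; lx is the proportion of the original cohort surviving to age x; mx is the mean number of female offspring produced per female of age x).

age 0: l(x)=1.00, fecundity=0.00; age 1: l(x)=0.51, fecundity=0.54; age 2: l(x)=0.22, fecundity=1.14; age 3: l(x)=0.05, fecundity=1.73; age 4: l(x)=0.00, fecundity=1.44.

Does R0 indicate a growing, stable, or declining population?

R0 = Σ lx·mx = 0 + 0.2754 + 0.2508 + 0.0865 + 0 = 0.6127
R0 < 1, so the population is declining.

declining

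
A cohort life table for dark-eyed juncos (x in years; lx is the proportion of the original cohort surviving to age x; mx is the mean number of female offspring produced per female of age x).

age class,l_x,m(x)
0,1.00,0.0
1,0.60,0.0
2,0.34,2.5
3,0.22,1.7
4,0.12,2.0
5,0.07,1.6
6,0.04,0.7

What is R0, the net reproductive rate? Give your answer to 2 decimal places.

1.60

lx·mx by age: 0, 0, 0.85, 0.374, 0.24, 0.112, 0.028
R0 = Σ lx·mx = 1.604 → 1.60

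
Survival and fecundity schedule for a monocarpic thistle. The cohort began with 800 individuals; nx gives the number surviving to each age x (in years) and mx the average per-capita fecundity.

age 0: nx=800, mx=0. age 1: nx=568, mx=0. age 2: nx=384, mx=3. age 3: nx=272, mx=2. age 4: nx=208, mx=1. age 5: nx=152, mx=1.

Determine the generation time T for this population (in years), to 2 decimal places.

lx = nx/n0 = nx/800: 1, 0.71, 0.48, 0.34, 0.26, 0.19
lx·mx: 0, 0, 1.44, 0.68, 0.26, 0.19 → R0 = 2.57
x·lx·mx: 0, 0, 2.88, 2.04, 1.04, 0.95 → Σ = 6.91
T = 6.91 / 2.57 = 2.688716… → 2.69

2.69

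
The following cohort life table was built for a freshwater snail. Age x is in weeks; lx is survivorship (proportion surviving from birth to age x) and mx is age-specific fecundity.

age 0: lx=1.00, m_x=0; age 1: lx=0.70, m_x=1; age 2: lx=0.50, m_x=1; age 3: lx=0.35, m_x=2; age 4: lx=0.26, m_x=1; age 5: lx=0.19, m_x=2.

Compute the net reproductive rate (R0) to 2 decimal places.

lx·mx by age: 0, 0.7, 0.5, 0.7, 0.26, 0.38
R0 = Σ lx·mx = 2.54 → 2.54

2.54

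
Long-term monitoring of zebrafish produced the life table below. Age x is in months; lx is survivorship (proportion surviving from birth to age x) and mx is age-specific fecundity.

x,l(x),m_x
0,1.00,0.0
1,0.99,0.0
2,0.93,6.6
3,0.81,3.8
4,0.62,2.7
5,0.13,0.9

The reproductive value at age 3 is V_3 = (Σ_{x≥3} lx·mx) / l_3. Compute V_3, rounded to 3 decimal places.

6.011

lx·mx for x ≥ 3: 3.078, 1.674, 0.117 → sum = 4.869
V_3 = 4.869 / l_3 = 4.869 / 0.81 = 6.011111… → 6.011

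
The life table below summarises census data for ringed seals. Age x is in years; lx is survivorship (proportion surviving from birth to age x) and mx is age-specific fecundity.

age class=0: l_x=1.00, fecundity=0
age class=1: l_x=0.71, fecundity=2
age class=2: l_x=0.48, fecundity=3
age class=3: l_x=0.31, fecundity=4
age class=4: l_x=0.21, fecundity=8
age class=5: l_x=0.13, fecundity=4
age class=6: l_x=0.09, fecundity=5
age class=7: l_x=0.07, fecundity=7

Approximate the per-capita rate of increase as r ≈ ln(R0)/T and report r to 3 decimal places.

0.611

R0 = Σ lx·mx = 0 + 1.42 + 1.44 + 1.24 + 1.68 + 0.52 + 0.45 + 0.49 = 7.24
Σ x·lx·mx = 23.47; T = 23.47/7.24 = 3.24171…
r ≈ ln(R0)/T = ln(7.24)/3.24171… = 0.61067… → 0.611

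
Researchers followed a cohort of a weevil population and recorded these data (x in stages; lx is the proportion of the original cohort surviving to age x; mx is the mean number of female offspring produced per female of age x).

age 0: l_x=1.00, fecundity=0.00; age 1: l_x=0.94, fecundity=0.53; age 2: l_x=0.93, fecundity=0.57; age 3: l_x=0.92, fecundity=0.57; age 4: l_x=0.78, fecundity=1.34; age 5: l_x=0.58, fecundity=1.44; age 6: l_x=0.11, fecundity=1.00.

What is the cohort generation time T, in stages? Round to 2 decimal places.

lx·mx: 0, 0.4982, 0.5301, 0.5244, 1.0452, 0.8352, 0.11 → R0 = 3.5431
x·lx·mx: 0, 0.4982, 1.0602, 1.5732, 4.1808, 4.176, 0.66 → Σ = 12.1484
T = 12.1484 / 3.5431 = 3.428749… → 3.43

3.43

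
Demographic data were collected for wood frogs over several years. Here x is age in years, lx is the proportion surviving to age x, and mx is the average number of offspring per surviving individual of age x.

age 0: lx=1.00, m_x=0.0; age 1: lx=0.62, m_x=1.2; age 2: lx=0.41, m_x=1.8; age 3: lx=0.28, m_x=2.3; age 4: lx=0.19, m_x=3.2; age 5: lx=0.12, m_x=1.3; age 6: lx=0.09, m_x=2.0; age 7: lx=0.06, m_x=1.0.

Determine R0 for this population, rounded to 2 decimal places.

lx·mx by age: 0, 0.744, 0.738, 0.644, 0.608, 0.156, 0.18, 0.06
R0 = Σ lx·mx = 3.13 → 3.13

3.13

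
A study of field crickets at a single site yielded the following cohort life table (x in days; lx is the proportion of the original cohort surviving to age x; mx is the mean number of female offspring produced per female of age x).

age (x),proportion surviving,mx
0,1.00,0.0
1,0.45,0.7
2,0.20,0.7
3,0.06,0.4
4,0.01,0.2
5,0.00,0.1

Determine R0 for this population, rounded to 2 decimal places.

lx·mx by age: 0, 0.315, 0.14, 0.024, 0.002, 0
R0 = Σ lx·mx = 0.481 → 0.48

0.48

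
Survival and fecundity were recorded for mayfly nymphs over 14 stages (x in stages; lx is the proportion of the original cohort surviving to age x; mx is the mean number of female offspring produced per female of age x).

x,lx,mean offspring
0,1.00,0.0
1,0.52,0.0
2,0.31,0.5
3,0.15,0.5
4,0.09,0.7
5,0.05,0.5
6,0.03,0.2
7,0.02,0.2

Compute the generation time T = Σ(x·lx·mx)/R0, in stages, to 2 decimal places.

lx·mx: 0, 0, 0.155, 0.075, 0.063, 0.025, 0.006, 0.004 → R0 = 0.328
x·lx·mx: 0, 0, 0.31, 0.225, 0.252, 0.125, 0.036, 0.028 → Σ = 0.976
T = 0.976 / 0.328 = 2.97561… → 2.98

2.98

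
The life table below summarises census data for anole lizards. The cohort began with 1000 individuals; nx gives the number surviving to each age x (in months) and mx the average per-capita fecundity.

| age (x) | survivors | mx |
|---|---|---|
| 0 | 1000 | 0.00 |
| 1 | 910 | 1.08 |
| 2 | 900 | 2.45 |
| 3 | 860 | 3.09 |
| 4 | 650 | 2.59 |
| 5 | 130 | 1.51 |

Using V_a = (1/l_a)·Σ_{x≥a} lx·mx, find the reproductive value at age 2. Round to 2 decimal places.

lx = nx/n0 = nx/1000: 1, 0.91, 0.9, 0.86, 0.65, 0.13
lx·mx for x ≥ 2: 2.205, 2.6574, 1.6835, 0.1963 → sum = 6.7422
V_2 = 6.7422 / l_2 = 6.7422 / 0.9 = 7.491333… → 7.49

7.49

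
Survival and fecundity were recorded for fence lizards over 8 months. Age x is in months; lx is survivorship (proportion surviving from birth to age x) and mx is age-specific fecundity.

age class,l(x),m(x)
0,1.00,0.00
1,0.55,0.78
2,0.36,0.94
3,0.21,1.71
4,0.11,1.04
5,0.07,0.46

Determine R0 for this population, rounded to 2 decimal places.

lx·mx by age: 0, 0.429, 0.3384, 0.3591, 0.1144, 0.0322
R0 = Σ lx·mx = 1.2731 → 1.27

1.27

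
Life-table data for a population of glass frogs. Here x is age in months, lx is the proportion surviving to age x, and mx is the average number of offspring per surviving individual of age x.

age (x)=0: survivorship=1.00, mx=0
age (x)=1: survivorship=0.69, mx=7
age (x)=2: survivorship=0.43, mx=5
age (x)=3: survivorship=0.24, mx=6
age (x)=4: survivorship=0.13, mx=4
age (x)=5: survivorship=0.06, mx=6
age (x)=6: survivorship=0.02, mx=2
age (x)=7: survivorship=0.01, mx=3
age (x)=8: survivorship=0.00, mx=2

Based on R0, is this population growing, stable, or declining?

R0 = Σ lx·mx = 0 + 4.83 + 2.15 + 1.44 + 0.52 + 0.36 + 0.04 + 0.03 + 0 = 9.37
R0 > 1, so the population is growing.

growing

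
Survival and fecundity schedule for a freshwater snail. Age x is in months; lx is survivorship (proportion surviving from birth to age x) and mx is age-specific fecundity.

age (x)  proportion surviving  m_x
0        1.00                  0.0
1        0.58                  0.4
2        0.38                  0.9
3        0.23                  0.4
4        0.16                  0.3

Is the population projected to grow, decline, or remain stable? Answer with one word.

declining

R0 = Σ lx·mx = 0 + 0.232 + 0.342 + 0.092 + 0.048 = 0.714
R0 < 1, so the population is declining.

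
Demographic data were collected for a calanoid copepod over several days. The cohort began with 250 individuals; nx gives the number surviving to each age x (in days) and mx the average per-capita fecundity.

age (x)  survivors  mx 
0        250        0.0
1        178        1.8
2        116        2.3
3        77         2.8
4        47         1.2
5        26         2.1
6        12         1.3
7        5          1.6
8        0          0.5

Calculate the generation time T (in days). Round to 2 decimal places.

lx = nx/n0 = nx/250: 1, 0.712, 0.464, 0.308, 0.188, 0.104, 0.048, 0.02, 0
lx·mx: 0, 1.2816, 1.0672, 0.8624, 0.2256, 0.2184, 0.0624, 0.032, 0 → R0 = 3.7496
x·lx·mx: 0, 1.2816, 2.1344, 2.5872, 0.9024, 1.092, 0.3744, 0.224, 0 → Σ = 8.596
T = 8.596 / 3.7496 = 2.292511… → 2.29

2.29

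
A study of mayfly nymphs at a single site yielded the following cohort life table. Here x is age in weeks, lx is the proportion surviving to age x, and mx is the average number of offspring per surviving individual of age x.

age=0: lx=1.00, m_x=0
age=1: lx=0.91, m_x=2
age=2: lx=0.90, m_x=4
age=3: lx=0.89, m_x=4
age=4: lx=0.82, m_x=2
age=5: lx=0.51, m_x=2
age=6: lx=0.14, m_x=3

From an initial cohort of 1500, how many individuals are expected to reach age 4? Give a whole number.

1230

Expected survivors = N0 · l_4 = 1500 × 0.82 = 1230 → 1230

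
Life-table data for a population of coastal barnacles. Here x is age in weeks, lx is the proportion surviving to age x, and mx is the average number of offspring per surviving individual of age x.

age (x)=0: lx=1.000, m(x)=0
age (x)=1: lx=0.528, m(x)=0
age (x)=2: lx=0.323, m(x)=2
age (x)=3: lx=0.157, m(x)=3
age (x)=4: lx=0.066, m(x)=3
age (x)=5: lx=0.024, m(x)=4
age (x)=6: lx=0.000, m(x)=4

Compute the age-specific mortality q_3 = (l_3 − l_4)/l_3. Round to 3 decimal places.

0.580

q_3 = (l_3 − l_4) / l_3 = (0.157 − 0.066) / 0.157
     = 0.091 / 0.157 = 0.579618… → 0.580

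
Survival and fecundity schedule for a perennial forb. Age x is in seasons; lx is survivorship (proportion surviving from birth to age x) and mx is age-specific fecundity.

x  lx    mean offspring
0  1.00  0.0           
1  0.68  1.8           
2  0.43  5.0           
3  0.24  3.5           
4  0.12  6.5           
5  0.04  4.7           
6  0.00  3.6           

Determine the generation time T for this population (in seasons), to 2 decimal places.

2.34

lx·mx: 0, 1.224, 2.15, 0.84, 0.78, 0.188, 0 → R0 = 5.182
x·lx·mx: 0, 1.224, 4.3, 2.52, 3.12, 0.94, 0 → Σ = 12.104
T = 12.104 / 5.182 = 2.335778… → 2.34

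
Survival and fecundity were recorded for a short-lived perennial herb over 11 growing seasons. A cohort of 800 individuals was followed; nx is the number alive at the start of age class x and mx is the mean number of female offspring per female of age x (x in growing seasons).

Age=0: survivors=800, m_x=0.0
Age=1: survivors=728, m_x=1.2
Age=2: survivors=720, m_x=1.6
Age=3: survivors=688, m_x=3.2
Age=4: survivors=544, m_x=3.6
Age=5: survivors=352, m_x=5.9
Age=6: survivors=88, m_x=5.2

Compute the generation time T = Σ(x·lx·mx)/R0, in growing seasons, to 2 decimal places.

lx = nx/n0 = nx/800: 1, 0.91, 0.9, 0.86, 0.68, 0.44, 0.11
lx·mx: 0, 1.092, 1.44, 2.752, 2.448, 2.596, 0.572 → R0 = 10.9
x·lx·mx: 0, 1.092, 2.88, 8.256, 9.792, 12.98, 3.432 → Σ = 38.432
T = 38.432 / 10.9 = 3.525872… → 3.53

3.53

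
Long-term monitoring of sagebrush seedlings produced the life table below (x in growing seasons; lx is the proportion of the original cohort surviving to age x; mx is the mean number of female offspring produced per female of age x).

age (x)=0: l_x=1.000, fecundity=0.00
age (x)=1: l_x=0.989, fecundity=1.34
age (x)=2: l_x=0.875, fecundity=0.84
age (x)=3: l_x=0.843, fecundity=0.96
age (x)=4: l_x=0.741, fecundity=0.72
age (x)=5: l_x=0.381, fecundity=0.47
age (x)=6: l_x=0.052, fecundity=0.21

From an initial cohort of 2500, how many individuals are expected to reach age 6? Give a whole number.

Expected survivors = N0 · l_6 = 2500 × 0.052 = 130 → 130

130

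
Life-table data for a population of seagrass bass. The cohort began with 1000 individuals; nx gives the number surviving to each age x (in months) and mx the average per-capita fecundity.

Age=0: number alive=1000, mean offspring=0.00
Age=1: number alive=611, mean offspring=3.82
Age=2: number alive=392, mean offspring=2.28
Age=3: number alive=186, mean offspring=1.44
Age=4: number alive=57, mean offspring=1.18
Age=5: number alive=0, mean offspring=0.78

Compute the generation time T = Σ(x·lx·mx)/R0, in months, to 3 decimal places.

lx = nx/n0 = nx/1000: 1, 0.611, 0.392, 0.186, 0.057, 0
lx·mx: 0, 2.33402, 0.89376, 0.26784, 0.06726, 0 → R0 = 3.56288
x·lx·mx: 0, 2.33402, 1.78752, 0.80352, 0.26904, 0 → Σ = 5.1941
T = 5.1941 / 3.56288 = 1.457837… → 1.458

1.458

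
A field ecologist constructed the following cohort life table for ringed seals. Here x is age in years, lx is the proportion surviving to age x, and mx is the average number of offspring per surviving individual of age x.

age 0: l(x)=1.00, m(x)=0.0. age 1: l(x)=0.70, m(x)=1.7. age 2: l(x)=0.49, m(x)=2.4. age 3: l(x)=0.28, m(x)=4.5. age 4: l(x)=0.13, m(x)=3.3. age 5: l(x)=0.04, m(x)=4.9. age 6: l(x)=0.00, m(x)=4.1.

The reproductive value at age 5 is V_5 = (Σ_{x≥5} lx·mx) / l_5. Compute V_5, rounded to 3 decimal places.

lx·mx for x ≥ 5: 0.196, 0 → sum = 0.196
V_5 = 0.196 / l_5 = 0.196 / 0.04 = 4.9 → 4.900

4.900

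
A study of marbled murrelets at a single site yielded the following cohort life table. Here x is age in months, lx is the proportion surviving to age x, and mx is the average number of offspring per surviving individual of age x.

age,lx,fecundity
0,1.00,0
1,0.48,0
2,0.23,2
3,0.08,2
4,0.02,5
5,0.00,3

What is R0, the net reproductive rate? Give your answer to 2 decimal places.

0.72

lx·mx by age: 0, 0, 0.46, 0.16, 0.1, 0
R0 = Σ lx·mx = 0.72 → 0.72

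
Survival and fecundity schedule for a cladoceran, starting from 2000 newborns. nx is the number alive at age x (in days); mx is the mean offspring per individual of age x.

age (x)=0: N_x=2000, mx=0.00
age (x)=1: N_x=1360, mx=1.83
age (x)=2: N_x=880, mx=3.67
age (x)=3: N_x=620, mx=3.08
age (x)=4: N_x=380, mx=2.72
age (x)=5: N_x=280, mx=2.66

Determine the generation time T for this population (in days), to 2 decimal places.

lx = nx/n0 = nx/2000: 1, 0.68, 0.44, 0.31, 0.19, 0.14
lx·mx: 0, 1.2444, 1.6148, 0.9548, 0.5168, 0.3724 → R0 = 4.7032
x·lx·mx: 0, 1.2444, 3.2296, 2.8644, 2.0672, 1.862 → Σ = 11.2676
T = 11.2676 / 4.7032 = 2.395731… → 2.40

2.40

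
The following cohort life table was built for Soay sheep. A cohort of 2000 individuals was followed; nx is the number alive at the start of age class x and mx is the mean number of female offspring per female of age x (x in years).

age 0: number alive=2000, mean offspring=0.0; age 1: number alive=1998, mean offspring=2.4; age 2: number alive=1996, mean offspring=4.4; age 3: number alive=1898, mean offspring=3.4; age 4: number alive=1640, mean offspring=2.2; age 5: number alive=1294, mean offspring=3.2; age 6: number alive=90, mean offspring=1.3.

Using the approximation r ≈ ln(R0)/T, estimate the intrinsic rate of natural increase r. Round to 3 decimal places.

0.948

lx = nx/n0 = nx/2000: 1, 0.999, 0.998, 0.949, 0.82, 0.647, 0.045
R0 = Σ lx·mx = 0 + 2.3976 + 4.3912 + 3.2266 + 1.804 + 2.0704 + 0.0585 = 13.9483
Σ x·lx·mx = 38.7788; T = 38.7788/13.9483 = 2.78018…
r ≈ ln(R0)/T = ln(13.9483)/2.78018… = 0.94791… → 0.948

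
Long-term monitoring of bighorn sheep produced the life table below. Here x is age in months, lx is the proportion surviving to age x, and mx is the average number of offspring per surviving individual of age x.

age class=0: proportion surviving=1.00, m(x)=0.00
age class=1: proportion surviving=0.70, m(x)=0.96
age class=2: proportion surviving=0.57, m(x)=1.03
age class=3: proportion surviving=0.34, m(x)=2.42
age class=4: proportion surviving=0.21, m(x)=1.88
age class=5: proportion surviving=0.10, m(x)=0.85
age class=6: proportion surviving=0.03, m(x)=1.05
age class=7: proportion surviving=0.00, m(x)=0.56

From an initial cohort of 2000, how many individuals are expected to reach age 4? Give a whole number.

420

Expected survivors = N0 · l_4 = 2000 × 0.21 = 420 → 420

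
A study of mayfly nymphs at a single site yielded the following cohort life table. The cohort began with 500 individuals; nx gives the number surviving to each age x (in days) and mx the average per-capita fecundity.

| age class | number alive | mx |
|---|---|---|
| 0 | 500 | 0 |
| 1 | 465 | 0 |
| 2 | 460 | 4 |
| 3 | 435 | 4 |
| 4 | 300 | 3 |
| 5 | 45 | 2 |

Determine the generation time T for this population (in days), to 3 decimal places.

lx = nx/n0 = nx/500: 1, 0.93, 0.92, 0.87, 0.6, 0.09
lx·mx: 0, 0, 3.68, 3.48, 1.8, 0.18 → R0 = 9.14
x·lx·mx: 0, 0, 7.36, 10.44, 7.2, 0.9 → Σ = 25.9
T = 25.9 / 9.14 = 2.833698… → 2.834

2.834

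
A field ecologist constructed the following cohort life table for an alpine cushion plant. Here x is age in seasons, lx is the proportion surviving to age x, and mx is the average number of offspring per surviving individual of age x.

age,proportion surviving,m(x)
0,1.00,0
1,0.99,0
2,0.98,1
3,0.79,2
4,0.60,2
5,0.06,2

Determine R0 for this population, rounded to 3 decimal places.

3.880

lx·mx by age: 0, 0, 0.98, 1.58, 1.2, 0.12
R0 = Σ lx·mx = 3.88 → 3.880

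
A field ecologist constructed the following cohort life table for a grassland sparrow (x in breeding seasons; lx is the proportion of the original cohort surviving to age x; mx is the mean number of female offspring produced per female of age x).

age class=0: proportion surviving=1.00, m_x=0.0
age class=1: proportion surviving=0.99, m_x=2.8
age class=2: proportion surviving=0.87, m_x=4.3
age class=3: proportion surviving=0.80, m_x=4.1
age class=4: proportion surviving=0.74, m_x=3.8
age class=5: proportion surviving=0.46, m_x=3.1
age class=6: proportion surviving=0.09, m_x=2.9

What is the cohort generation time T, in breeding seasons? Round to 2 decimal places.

lx·mx: 0, 2.772, 3.741, 3.28, 2.812, 1.426, 0.261 → R0 = 14.292
x·lx·mx: 0, 2.772, 7.482, 9.84, 11.248, 7.13, 1.566 → Σ = 40.038
T = 40.038 / 14.292 = 2.801427… → 2.80

2.80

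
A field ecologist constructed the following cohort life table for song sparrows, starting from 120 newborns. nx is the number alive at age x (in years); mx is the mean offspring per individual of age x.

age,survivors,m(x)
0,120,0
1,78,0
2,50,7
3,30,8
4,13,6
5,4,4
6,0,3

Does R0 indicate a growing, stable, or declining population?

lx = nx/n0 = nx/120: 1, 0.65, 0.41667…, 0.25, 0.10833…, 0.03333…, 0
R0 = Σ lx·mx = 0 + 0 + 2.916667… + 2 + 0.65… + 0.133333… + 0 = 5.7…
R0 > 1, so the population is growing.

growing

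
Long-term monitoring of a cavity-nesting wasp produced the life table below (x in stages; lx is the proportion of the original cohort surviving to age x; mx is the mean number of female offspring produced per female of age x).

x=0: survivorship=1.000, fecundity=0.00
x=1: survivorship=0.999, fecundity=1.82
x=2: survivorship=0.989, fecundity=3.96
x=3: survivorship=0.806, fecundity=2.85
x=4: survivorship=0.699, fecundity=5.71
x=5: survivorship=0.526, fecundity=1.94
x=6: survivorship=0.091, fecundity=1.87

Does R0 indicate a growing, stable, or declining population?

R0 = Σ lx·mx = 0 + 1.81818 + 3.91644 + 2.2971 + 3.99129 + 1.02044 + 0.17017 = 13.21362
R0 > 1, so the population is growing.

growing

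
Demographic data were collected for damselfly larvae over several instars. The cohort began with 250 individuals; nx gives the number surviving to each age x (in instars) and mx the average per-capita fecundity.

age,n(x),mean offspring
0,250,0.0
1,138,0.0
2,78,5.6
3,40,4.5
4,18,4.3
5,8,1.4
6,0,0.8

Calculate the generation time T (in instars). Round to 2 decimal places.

lx = nx/n0 = nx/250: 1, 0.552, 0.312, 0.16, 0.072, 0.032, 0
lx·mx: 0, 0, 1.7472, 0.72, 0.3096, 0.0448, 0 → R0 = 2.8216
x·lx·mx: 0, 0, 3.4944, 2.16, 1.2384, 0.224, 0 → Σ = 7.1168
T = 7.1168 / 2.8216 = 2.522257… → 2.52

2.52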